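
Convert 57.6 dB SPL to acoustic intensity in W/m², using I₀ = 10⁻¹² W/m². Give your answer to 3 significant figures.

5.75e-07 W/m²

I/I₀ = 10^(57.6/10) = 5.754e+05, so I = 5.754e+05 × 10⁻¹² W/m².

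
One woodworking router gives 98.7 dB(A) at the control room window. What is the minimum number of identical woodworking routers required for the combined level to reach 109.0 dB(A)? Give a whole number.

11

N identical sources give L₁ + 10·log₁₀ N, so require 10·log₁₀ N ≥ 109.0 − 98.7 = 10.3 dB.
N ≥ 10^(10.3/10) = 10.715, so N = 11.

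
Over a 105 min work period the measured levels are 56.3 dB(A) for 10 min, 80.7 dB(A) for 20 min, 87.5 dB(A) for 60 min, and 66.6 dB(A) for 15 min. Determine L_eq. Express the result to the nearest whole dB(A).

85 dB(A)

Weight each interval's intensity by its duration and average over T = 105 min:
Σ tᵢ·10^(Lᵢ/10) = 10·10^(56.3/10) + 20·10^(80.7/10) + 60·10^(87.5/10) + 15·10^(66.6/10) = 3.616e+10.
L_eq = 10·log₁₀(3.616e+10/105) = 85.37 dB(A).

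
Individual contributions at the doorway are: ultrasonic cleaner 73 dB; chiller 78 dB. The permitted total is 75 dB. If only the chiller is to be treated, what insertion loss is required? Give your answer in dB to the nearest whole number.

7 dB

Fixed contribution from the other source: Σ 10^(L/10) = 10^(73/10) = 1.995e+07 (73.00 dB).
To meet 75 dB overall, the treated chiller may contribute at most 10^(75/10) − 1.995e+07 = 1.167e+07, i.e. 70.67 dB.
So the chiller must be reduced from 78 to 70.67 dB: IL = 7.33 dB.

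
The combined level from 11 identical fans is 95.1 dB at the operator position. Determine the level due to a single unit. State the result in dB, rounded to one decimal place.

84.7 dB

11 equal contributions raise the level by 10·log₁₀ 11 = 10.414 dB, so each unit alone gives 95.1 − 10.414.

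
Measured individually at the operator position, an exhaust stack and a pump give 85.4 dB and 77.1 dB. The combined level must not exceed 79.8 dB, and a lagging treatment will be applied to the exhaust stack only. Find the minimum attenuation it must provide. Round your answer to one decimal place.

Fixed contribution from the other source: Σ 10^(L/10) = 10^(77.1/10) = 5.129e+07 (77.10 dB).
To meet 79.8 dB overall, the treated exhaust stack may contribute at most 10^(79.8/10) − 5.129e+07 = 4.421e+07, i.e. 76.46 dB.
Required insertion loss = 85.4 − 76.46 = 8.94 dB.

8.9 dB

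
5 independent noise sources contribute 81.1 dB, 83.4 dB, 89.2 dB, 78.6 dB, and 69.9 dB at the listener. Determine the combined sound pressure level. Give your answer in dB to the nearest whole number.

91 dB

Incoherent sources combine by intensity addition: L_total = 10·log₁₀(Σ 10^(L_i/10)).
Σ 10^(L/10) = 10^(81.1/10) + 10^(83.4/10) + 10^(89.2/10) + 10^(78.6/10) + 10^(69.9/10) = 1.262e+09.
L_total = 10·log₁₀(1.262e+09) = 91.01 dB.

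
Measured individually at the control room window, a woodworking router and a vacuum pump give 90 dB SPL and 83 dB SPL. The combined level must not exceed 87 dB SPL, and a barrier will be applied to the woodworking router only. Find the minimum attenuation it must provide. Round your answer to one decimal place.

5.2 dB

The untreated sources together contribute 10^(83/10) = 1.995e+08, i.e. 83.00 dB SPL.
The limit corresponds to 10^(87/10) = 5.012e+08; subtracting the fixed part leaves 3.017e+08 for the woodworking router, i.e. 84.80 dB SPL.
Required insertion loss = 90 − 84.80 = 5.20 dB.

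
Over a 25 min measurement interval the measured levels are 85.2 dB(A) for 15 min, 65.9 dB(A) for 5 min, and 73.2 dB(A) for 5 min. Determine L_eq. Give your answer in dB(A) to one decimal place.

83.1 dB(A)

L_eq = 10·log₁₀[(1/T)·Σ tᵢ·10^(Lᵢ/10)] with T = 25 min.
Σ tᵢ·10^(Lᵢ/10) = 15·10^(85.2/10) + 5·10^(65.9/10) + 5·10^(73.2/10) = 5.091e+09.
L_eq = 10·log₁₀(5.091e+09/25) = 83.09 dB(A).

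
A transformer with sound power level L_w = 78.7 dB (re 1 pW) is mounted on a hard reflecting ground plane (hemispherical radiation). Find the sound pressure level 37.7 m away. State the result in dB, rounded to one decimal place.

39.2 dB

The power spreads over a hemisphere of area 2π·r², so L_p = L_w − 10·log₁₀(2π·r²).
2π·r² = 8930 m², 10·log₁₀ of that is 39.509 dB.
L_p = 78.7 − 39.509 = 39.19 dB.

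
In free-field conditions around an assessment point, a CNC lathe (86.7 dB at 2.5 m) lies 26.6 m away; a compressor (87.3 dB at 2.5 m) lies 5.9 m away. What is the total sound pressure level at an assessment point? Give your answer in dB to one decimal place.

80.0 dB

Propagate each source to the receiver with L = L_ref − 20·log₁₀(r/r_ref), then add intensities.
CNC lathe: 86.7 − 20·log₁₀(26.6/2.5) = 86.7 − 20.54 = 66.16 dB.
compressor: 87.3 − 20·log₁₀(5.9/2.5) = 87.3 − 7.46 = 79.84 dB.
Σ 10^(L/10) = 1.006e+08 → L_total = 10·log₁₀(1.006e+08) = 80.02 dB.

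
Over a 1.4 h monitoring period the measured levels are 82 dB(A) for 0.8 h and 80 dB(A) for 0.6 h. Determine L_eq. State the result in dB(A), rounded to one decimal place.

81.3 dB(A)

L_eq = 10·log₁₀[(1/T)·Σ tᵢ·10^(Lᵢ/10)] with T = 1.4 h.
Σ tᵢ·10^(Lᵢ/10) = 0.8·10^(82/10) + 0.6·10^(80/10) = 1.868e+08.
L_eq = 10·log₁₀(1.868e+08/1.4) = 81.25 dB(A).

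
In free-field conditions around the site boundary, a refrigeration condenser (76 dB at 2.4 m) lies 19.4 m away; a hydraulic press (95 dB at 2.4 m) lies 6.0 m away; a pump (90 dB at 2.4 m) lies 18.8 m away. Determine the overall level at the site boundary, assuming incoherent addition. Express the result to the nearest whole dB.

87 dB

Apply inverse-square spreading to bring every level to the receiver, then sum 10^(L/10).
refrigeration condenser: 76 − 20·log₁₀(19.4/2.4) = 76 − 18.15 = 57.85 dB.
hydraulic press: 95 − 20·log₁₀(6.0/2.4) = 95 − 7.96 = 87.04 dB.
pump: 90 − 20·log₁₀(18.8/2.4) = 90 − 17.88 = 72.12 dB.
Σ 10^(L/10) = 5.229e+08 → L_total = 10·log₁₀(5.229e+08) = 87.18 dB.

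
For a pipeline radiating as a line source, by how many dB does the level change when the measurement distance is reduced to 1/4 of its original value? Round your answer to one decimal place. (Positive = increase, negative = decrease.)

With cylindrical spreading the level changes by −10·log₁₀(r₂/r₁).
ΔL = −10·log₁₀(0.25) = +6.02 dB.

+6.0 dB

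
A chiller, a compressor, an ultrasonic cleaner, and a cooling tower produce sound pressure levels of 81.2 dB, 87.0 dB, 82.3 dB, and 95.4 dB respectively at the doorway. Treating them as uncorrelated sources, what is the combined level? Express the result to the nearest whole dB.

96 dB

Incoherent sources combine by intensity addition: L_total = 10·log₁₀(Σ 10^(L_i/10)).
Σ 10^(L/10) = 10^(81.2/10) + 10^(87.0/10) + 10^(82.3/10) + 10^(95.4/10) = 4.270e+09.
L_total = 10·log₁₀(4.270e+09) = 96.30 dB.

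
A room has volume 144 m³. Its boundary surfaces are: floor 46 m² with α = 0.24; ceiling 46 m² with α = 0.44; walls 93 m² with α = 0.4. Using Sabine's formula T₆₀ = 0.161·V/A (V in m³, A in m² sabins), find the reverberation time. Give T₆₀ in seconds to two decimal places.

0.34 s

Summing Sᵢαᵢ: 46·0.24 + 46·0.44 + 93·0.4 = 68.48 m².
T₆₀ = 0.161·V/A = 0.161·144/68.48 = 0.339 s.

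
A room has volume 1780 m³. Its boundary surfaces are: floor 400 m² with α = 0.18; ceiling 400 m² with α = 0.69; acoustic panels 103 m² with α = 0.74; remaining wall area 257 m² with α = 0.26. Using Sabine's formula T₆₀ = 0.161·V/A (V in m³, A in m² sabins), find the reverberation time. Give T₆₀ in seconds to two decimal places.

0.58 s

Summing Sᵢαᵢ: 400·0.18 + 400·0.69 + 103·0.74 + 257·0.26 = 491.04 m².
T₆₀ = 0.161 × 1780 / 491.04 = 0.584 s.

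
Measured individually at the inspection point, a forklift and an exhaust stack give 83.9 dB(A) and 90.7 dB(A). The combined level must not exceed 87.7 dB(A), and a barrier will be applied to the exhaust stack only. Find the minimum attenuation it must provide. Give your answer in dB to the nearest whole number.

Fixed contribution from the other source: Σ 10^(L/10) = 10^(83.9/10) = 2.455e+08 (83.90 dB(A)).
The limit corresponds to 10^(87.7/10) = 5.888e+08; subtracting the fixed part leaves 3.434e+08 for the exhaust stack, i.e. 85.36 dB(A).
Required insertion loss = 90.7 − 85.36 = 5.34 dB.

5 dB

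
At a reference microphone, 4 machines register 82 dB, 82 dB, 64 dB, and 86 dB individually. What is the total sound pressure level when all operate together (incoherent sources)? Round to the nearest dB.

For uncorrelated sources the intensities add, so convert each level to linear form, sum, and take 10·log₁₀ of the total.
Σ 10^(L/10) = 10^(82/10) + 10^(82/10) + 10^(64/10) + 10^(86/10) = 7.176e+08.
L_total = 10·log₁₀(7.176e+08) = 88.56 dB.

89 dB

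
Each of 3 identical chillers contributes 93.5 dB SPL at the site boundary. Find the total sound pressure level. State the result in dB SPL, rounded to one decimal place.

98.3 dB SPL

N identical incoherent sources raise the level by 10·log₁₀ N.
L_total = 93.5 + 10·log₁₀(3) = 93.5 + 4.771 = 98.27 dB SPL.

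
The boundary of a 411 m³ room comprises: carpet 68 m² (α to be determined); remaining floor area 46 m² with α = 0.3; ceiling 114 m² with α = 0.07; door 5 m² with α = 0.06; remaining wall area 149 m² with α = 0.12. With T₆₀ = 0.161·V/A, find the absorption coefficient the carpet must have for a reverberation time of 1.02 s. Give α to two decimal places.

A = 0.161·V/T₆₀ = 0.161·411/1.02 = 64.87 m² sabins.
Absorption from the other surfaces = 46·0.3 + 114·0.07 + 5·0.06 + 149·0.12 = 39.96 m², so the carpet must supply 24.91 m² over 68 m².
α = 24.91/68 = 0.366.

0.37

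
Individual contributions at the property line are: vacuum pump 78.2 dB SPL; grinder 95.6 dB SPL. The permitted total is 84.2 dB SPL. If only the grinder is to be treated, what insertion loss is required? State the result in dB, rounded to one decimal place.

12.7 dB

Fixed contribution from the other source: Σ 10^(L/10) = 10^(78.2/10) = 6.607e+07 (78.20 dB SPL).
The limit corresponds to 10^(84.2/10) = 2.630e+08; subtracting the fixed part leaves 1.970e+08 for the grinder, i.e. 82.94 dB SPL.
Required insertion loss = 95.6 − 82.94 = 12.66 dB.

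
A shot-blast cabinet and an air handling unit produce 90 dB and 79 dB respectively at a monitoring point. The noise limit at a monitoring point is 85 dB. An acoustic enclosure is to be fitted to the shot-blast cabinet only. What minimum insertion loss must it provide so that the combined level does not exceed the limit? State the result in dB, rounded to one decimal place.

Everything except the shot-blast cabinet sums to 10^(79/10) = 7.943e+07 in linear terms, 79.00 dB.
To meet 85 dB overall, the treated shot-blast cabinet may contribute at most 10^(85/10) − 7.943e+07 = 2.368e+08, i.e. 83.74 dB.
Required insertion loss = 90 − 83.74 = 6.26 dB.

6.3 dB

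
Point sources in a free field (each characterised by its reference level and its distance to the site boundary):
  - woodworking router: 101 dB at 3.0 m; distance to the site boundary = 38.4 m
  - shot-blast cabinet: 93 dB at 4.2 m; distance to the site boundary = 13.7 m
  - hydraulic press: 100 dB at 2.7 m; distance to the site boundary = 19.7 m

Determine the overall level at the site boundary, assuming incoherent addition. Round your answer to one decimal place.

86.6 dB

First find each source's level at the receiver (point-source: −20·log₁₀(r/r_ref)), then combine on an intensity basis.
woodworking router: 101 − 20·log₁₀(38.4/3.0) = 101 − 22.14 = 78.86 dB.
shot-blast cabinet: 93 − 20·log₁₀(13.7/4.2) = 93 − 10.27 = 82.73 dB.
hydraulic press: 100 − 20·log₁₀(19.7/2.7) = 100 − 17.26 = 82.74 dB.
Σ 10^(L/10) = 4.522e+08 → L_total = 10·log₁₀(4.522e+08) = 86.55 dB.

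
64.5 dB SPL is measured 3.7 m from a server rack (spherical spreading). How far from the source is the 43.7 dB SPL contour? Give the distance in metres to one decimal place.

Point-source spreading drops the level by 20·log₁₀(r₂/r₁); inverting, r₂/r₁ = 10^(ΔL/20).
r₂ = 3.7·10^((64.5−43.7)/20) = 3.7·10^(20.8/20) = 40.57 m.

40.6 m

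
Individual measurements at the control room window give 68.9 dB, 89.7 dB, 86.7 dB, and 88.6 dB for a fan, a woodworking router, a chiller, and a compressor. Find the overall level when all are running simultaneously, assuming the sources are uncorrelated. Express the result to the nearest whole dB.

For uncorrelated sources the intensities add, so convert each level to linear form, sum, and take 10·log₁₀ of the total.
Σ 10^(L/10) = 10^(68.9/10) + 10^(89.7/10) + 10^(86.7/10) + 10^(88.6/10) = 2.133e+09.
L_total = 10·log₁₀(2.133e+09) = 93.29 dB.

93 dB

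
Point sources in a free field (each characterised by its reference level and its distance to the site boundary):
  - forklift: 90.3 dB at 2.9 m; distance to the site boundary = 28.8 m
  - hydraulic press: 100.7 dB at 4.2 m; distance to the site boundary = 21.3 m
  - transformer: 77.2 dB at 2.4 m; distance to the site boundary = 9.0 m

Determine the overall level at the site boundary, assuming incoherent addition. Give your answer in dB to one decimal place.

Apply inverse-square spreading to bring every level to the receiver, then sum 10^(L/10).
forklift: 90.3 − 20·log₁₀(28.8/2.9) = 90.3 − 19.94 = 70.36 dB.
hydraulic press: 100.7 − 20·log₁₀(21.3/4.2) = 100.7 − 14.10 = 86.60 dB.
transformer: 77.2 − 20·log₁₀(9.0/2.4) = 77.2 − 11.48 = 65.72 dB.
Σ 10^(L/10) = 4.714e+08 → L_total = 10·log₁₀(4.714e+08) = 86.73 dB.

86.7 dB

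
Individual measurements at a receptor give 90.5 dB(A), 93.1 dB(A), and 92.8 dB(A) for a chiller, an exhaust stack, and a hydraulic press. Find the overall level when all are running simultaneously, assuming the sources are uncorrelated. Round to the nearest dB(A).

For uncorrelated sources the intensities add, so convert each level to linear form, sum, and take 10·log₁₀ of the total.
Σ 10^(L/10) = 10^(90.5/10) + 10^(93.1/10) + 10^(92.8/10) = 5.069e+09.
L_total = 10·log₁₀(5.069e+09) = 97.05 dB(A).

97 dB(A)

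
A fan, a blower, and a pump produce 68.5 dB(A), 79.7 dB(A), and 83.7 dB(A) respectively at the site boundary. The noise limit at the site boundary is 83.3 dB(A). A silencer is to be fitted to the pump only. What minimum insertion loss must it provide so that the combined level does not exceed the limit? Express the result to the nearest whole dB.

Fixed contribution from the other sources: Σ 10^(L/10) = 10^(68.5/10) + 10^(79.7/10) = 1.004e+08 (80.02 dB(A)).
To meet 83.3 dB(A) overall, the treated pump may contribute at most 10^(83.3/10) − 1.004e+08 = 1.134e+08, i.e. 80.55 dB(A).
Required insertion loss = 83.7 − 80.55 = 3.15 dB.

3 dB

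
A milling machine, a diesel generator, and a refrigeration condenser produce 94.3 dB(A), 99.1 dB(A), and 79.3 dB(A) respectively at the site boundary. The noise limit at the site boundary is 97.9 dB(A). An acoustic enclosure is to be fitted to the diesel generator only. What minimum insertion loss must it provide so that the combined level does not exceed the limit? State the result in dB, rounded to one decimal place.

Everything except the diesel generator sums to 10^(94.3/10) + 10^(79.3/10) = 2.777e+09 in linear terms, 94.44 dB(A).
To meet 97.9 dB(A) overall, the treated diesel generator may contribute at most 10^(97.9/10) − 2.777e+09 = 3.389e+09, i.e. 95.30 dB(A).
So the diesel generator must be reduced from 99.1 to 95.30 dB(A): IL = 3.80 dB.

3.8 dB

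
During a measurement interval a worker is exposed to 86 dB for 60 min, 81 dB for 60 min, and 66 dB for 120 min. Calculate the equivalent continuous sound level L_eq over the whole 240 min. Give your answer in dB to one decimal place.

L_eq = 10·log₁₀[(1/T)·Σ tᵢ·10^(Lᵢ/10)] with T = 240 min.
Σ tᵢ·10^(Lᵢ/10) = 60·10^(86/10) + 60·10^(81/10) + 120·10^(66/10) = 3.192e+10.
L_eq = 10·log₁₀(3.192e+10/240) = 81.24 dB.

81.2 dB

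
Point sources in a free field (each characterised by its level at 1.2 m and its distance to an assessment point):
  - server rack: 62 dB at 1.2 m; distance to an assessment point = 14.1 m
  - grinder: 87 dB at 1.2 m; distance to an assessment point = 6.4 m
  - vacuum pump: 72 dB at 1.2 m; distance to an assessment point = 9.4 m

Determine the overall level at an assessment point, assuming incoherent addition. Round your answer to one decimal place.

72.5 dB

Apply inverse-square spreading to bring every level to the receiver, then sum 10^(L/10).
server rack: 62 − 20·log₁₀(14.1/1.2) = 62 − 21.40 = 40.60 dB.
grinder: 87 − 20·log₁₀(6.4/1.2) = 87 − 14.54 = 72.46 dB.
vacuum pump: 72 − 20·log₁₀(9.4/1.2) = 72 − 17.88 = 54.12 dB.
Σ 10^(L/10) = 1.789e+07 → L_total = 10·log₁₀(1.789e+07) = 72.53 dB.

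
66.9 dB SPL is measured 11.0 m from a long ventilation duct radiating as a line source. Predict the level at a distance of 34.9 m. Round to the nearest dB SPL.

62 dB SPL

Cylindrical spreading from a line source gives a 10·log₁₀(r₂/r₁) drop.
L₂ = 66.9 − 10·log₁₀(34.9/11.0) = 66.9 − 5.014 = 61.89 dB SPL.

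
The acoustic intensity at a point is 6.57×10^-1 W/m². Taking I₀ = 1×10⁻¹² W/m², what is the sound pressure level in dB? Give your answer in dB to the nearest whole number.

118 dB

L = 10·log₁₀(I/I₀) = 10·log₁₀(6.57×10^-1/10⁻¹²) = 10·log₁₀(6.57×10^11).
L = 10·(0.8176 + 11) = 118.18 dB.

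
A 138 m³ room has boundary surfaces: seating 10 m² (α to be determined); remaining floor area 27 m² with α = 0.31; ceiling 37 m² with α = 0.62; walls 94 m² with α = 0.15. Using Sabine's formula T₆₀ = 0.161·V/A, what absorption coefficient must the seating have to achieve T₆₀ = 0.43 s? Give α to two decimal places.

A = 0.161·V/T₆₀ = 0.161·138/0.43 = 51.67 m² sabins.
Absorption from the other surfaces = 27·0.31 + 37·0.62 + 94·0.15 = 45.41 m², so the seating must supply 6.26 m² over 10 m².
α = 6.26/10 = 0.626.

0.63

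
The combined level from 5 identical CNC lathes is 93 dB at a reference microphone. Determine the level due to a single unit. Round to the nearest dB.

86 dB

5 equal contributions raise the level by 10·log₁₀ 5 = 6.990 dB, so each unit alone gives 93 − 6.990.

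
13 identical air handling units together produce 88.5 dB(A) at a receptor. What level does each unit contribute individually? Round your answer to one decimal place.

13 equal contributions raise the level by 10·log₁₀ 13 = 11.139 dB, so each unit alone gives 88.5 − 11.139.

77.4 dB(A)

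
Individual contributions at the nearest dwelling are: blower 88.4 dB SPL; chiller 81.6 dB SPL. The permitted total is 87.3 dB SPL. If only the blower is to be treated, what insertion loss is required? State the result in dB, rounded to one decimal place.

2.5 dB

Fixed contribution from the other source: Σ 10^(L/10) = 10^(81.6/10) = 1.445e+08 (81.60 dB SPL).
The limit corresponds to 10^(87.3/10) = 5.370e+08; subtracting the fixed part leaves 3.925e+08 for the blower, i.e. 85.94 dB SPL.
Required insertion loss = 88.4 − 85.94 = 2.46 dB.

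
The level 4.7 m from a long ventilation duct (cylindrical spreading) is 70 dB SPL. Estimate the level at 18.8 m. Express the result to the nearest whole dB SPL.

Cylindrical spreading from a line source gives a 10·log₁₀(r₂/r₁) drop.
L₂ = 70 − 10·log₁₀(18.8/4.7) = 70 − 6.021 = 63.98 dB SPL.

64 dB SPL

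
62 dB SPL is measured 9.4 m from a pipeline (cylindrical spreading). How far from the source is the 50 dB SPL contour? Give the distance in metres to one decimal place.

149.0 m

For a line source L₁ − L₂ = 10·log₁₀(r₂/r₁), so r₂ = r₁·10^((L₁−L₂)/10).
r₂ = 9.4·10^((62−50)/10) = 9.4·10^(12.0/10) = 148.98 m.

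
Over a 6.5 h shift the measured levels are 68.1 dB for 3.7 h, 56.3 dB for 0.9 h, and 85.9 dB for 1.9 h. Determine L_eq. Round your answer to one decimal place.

80.7 dB

L_eq = 10·log₁₀[(1/T)·Σ tᵢ·10^(Lᵢ/10)] with T = 6.5 h.
Σ tᵢ·10^(Lᵢ/10) = 3.7·10^(68.1/10) + 0.9·10^(56.3/10) + 1.9·10^(85.9/10) = 7.635e+08.
L_eq = 10·log₁₀(7.635e+08/6.5) = 80.70 dB.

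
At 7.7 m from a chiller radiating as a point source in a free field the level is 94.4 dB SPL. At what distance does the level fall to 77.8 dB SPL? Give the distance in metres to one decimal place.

Point-source spreading drops the level by 20·log₁₀(r₂/r₁); inverting, r₂/r₁ = 10^(ΔL/20).
r₂ = 7.7·10^((94.4−77.8)/20) = 7.7·10^(16.6/20) = 52.06 m.

52.1 m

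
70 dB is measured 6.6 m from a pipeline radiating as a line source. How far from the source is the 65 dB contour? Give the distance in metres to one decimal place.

Line-source spreading drops the level by 10·log₁₀(r₂/r₁); inverting, r₂/r₁ = 10^(ΔL/10).
r₂ = 6.6·10^((70−65)/10) = 6.6·10^(5.0/10) = 20.87 m.

20.9 m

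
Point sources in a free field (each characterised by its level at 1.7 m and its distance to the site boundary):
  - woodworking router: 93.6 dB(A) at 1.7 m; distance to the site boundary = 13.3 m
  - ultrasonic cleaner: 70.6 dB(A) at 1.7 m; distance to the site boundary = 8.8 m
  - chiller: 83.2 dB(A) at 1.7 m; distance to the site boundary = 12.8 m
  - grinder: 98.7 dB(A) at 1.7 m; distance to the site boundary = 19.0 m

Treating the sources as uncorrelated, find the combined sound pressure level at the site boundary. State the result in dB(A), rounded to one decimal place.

Propagate each source to the receiver with L = L_ref − 20·log₁₀(r/r_ref), then add intensities.
woodworking router: 93.6 − 20·log₁₀(13.3/1.7) = 93.6 − 17.87 = 75.73 dB(A).
ultrasonic cleaner: 70.6 − 20·log₁₀(8.8/1.7) = 70.6 − 14.28 = 56.32 dB(A).
chiller: 83.2 − 20·log₁₀(12.8/1.7) = 83.2 − 17.54 = 65.66 dB(A).
grinder: 98.7 − 20·log₁₀(19.0/1.7) = 98.7 − 20.97 = 77.73 dB(A).
Σ 10^(L/10) = 1.009e+08 → L_total = 10·log₁₀(1.009e+08) = 80.04 dB(A).

80.0 dB(A)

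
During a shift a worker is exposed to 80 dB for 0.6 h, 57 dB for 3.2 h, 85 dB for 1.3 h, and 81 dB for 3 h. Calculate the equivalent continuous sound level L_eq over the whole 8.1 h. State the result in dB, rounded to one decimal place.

The energy average is taken in the linear domain: L_eq = 10·log₁₀[(Σ tᵢ·10^(Lᵢ/10))/T], T = 8.1 h.
Σ tᵢ·10^(Lᵢ/10) = 0.6·10^(80/10) + 3.2·10^(57/10) + 1.3·10^(85/10) + 3·10^(81/10) = 8.504e+08.
L_eq = 10·log₁₀(8.504e+08/8.1) = 80.21 dB.

80.2 dB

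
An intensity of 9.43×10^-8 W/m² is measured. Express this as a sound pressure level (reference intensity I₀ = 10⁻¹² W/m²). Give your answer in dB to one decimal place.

49.7 dB

L = 10·log₁₀(I/I₀) = 10·log₁₀(9.43×10^-8/10⁻¹²) = 10·log₁₀(9.43×10^4).
L = 10·(0.9745 + 4) = 49.75 dB.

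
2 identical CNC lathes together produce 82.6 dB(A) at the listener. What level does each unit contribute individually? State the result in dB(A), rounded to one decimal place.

79.6 dB(A)

2 equal contributions raise the level by 10·log₁₀ 2 = 3.010 dB, so each unit alone gives 82.6 − 3.010.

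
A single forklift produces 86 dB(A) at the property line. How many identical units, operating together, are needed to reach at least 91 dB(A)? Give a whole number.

N identical sources give L₁ + 10·log₁₀ N, so require 10·log₁₀ N ≥ 91 − 86 = 5.0 dB.
N ≥ 10^(5.0/10) = 3.162, so N = 4.

4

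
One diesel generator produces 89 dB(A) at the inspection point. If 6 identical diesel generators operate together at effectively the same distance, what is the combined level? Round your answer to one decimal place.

L_total = L₁ + 10·log₁₀ N for N identical incoherent sources.
L_total = 89 + 10·log₁₀(6) = 89 + 7.782 = 96.78 dB(A).

96.8 dB(A)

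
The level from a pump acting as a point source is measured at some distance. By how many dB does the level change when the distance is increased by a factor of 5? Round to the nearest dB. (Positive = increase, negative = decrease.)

-14 dB

With spherical spreading the level changes by −20·log₁₀(r₂/r₁).
ΔL = −20·log₁₀(5) = -13.98 dB.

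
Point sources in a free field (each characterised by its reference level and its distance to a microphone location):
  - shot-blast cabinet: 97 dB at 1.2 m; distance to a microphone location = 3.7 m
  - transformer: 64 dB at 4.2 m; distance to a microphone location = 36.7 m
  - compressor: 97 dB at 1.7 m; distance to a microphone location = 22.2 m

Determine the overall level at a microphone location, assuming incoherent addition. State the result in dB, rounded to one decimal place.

Propagate each source to the receiver with L = L_ref − 20·log₁₀(r/r_ref), then add intensities.
shot-blast cabinet: 97 − 20·log₁₀(3.7/1.2) = 97 − 9.78 = 87.22 dB.
transformer: 64 − 20·log₁₀(36.7/4.2) = 64 − 18.83 = 45.17 dB.
compressor: 97 − 20·log₁₀(22.2/1.7) = 97 − 22.32 = 74.68 dB.
Σ 10^(L/10) = 5.566e+08 → L_total = 10·log₁₀(5.566e+08) = 87.46 dB.

87.5 dB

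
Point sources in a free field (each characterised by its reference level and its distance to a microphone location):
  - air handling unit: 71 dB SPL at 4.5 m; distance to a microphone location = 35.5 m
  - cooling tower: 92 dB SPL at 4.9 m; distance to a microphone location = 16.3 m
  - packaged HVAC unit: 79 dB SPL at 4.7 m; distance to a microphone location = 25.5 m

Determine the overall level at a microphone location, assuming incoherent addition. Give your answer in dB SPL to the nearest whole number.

Apply inverse-square spreading to bring every level to the receiver, then sum 10^(L/10).
air handling unit: 71 − 20·log₁₀(35.5/4.5) = 71 − 17.94 = 53.06 dB SPL.
cooling tower: 92 − 20·log₁₀(16.3/4.9) = 92 − 10.44 = 81.56 dB SPL.
packaged HVAC unit: 79 − 20·log₁₀(25.5/4.7) = 79 − 14.69 = 64.31 dB SPL.
Σ 10^(L/10) = 1.461e+08 → L_total = 10·log₁₀(1.461e+08) = 81.65 dB SPL.

82 dB SPL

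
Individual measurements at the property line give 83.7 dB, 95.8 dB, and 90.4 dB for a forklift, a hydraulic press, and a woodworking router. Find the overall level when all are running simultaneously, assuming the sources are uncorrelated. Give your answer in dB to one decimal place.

For uncorrelated sources the intensities add, so convert each level to linear form, sum, and take 10·log₁₀ of the total.
Σ 10^(L/10) = 10^(83.7/10) + 10^(95.8/10) + 10^(90.4/10) = 5.133e+09.
L_total = 10·log₁₀(5.133e+09) = 97.10 dB.

97.1 dB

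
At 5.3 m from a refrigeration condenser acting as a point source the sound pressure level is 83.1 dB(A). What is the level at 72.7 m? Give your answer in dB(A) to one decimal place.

60.4 dB(A)

Point-source attenuation: ΔL = 20·log₁₀(r₂/r₁) = 20·log₁₀(72.7/5.3) = 22.745 dB.
L₂ = 83.1 − 20·log₁₀(72.7/5.3) = 83.1 − 22.745 = 60.35 dB(A).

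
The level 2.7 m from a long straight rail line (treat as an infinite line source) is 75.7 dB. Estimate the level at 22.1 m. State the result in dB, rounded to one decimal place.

66.6 dB

Line-source attenuation: ΔL = 10·log₁₀(r₂/r₁) = 10·log₁₀(22.1/2.7) = 9.130 dB.
L₂ = 75.7 − 10·log₁₀(22.1/2.7) = 75.7 − 9.130 = 66.57 dB.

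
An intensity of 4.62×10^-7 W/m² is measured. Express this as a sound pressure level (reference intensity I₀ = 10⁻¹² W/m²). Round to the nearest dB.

57 dB

I/I₀ = 4.62×10^-7/10⁻¹² = 4.62×10^5, and L = 10·log₁₀(I/I₀).
L = 10·(0.6646 + 5) = 56.65 dB.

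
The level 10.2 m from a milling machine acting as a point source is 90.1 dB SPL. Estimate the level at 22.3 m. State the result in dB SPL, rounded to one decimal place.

83.3 dB SPL

Point-source attenuation: ΔL = 20·log₁₀(r₂/r₁) = 20·log₁₀(22.3/10.2) = 6.794 dB.
L₂ = 90.1 − 20·log₁₀(22.3/10.2) = 90.1 − 6.794 = 83.31 dB SPL.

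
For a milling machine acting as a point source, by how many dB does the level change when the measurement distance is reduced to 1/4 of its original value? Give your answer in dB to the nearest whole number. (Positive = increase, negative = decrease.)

Point-source spreading: ΔL = −20·log₁₀(r₂/r₁).
ΔL = −20·log₁₀(0.25) = +12.04 dB.

+12 dB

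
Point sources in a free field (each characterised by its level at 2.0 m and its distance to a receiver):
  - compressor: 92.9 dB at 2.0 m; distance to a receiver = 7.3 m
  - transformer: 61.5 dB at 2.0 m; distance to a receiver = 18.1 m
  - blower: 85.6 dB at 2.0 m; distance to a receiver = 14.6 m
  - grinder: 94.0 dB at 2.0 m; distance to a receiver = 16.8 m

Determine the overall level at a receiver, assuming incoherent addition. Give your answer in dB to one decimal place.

Apply inverse-square spreading to bring every level to the receiver, then sum 10^(L/10).
compressor: 92.9 − 20·log₁₀(7.3/2.0) = 92.9 − 11.25 = 81.65 dB.
transformer: 61.5 − 20·log₁₀(18.1/2.0) = 61.5 − 19.13 = 42.37 dB.
blower: 85.6 − 20·log₁₀(14.6/2.0) = 85.6 − 17.27 = 68.33 dB.
grinder: 94.0 − 20·log₁₀(16.8/2.0) = 94.0 − 18.49 = 75.51 dB.
Σ 10^(L/10) = 1.888e+08 → L_total = 10·log₁₀(1.888e+08) = 82.76 dB.

82.8 dB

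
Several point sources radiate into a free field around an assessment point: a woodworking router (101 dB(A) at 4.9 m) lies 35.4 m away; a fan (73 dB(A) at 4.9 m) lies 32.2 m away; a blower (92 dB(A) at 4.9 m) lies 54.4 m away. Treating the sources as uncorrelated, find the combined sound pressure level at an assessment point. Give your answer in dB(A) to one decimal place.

First find each source's level at the receiver (point-source: −20·log₁₀(r/r_ref)), then combine on an intensity basis.
woodworking router: 101 − 20·log₁₀(35.4/4.9) = 101 − 17.18 = 83.82 dB(A).
fan: 73 − 20·log₁₀(32.2/4.9) = 73 − 16.35 = 56.65 dB(A).
blower: 92 − 20·log₁₀(54.4/4.9) = 92 − 20.91 = 71.09 dB(A).
Σ 10^(L/10) = 2.545e+08 → L_total = 10·log₁₀(2.545e+08) = 84.06 dB(A).

84.1 dB(A)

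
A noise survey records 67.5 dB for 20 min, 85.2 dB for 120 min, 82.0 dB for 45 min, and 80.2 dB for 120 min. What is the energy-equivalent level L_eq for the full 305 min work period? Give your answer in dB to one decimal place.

Weight each interval's intensity by its duration and average over T = 305 min:
Σ tᵢ·10^(Lᵢ/10) = 20·10^(67.5/10) + 120·10^(85.2/10) + 45·10^(82.0/10) + 120·10^(80.2/10) = 5.955e+10.
L_eq = 10·log₁₀(5.955e+10/305) = 82.91 dB.

82.9 dB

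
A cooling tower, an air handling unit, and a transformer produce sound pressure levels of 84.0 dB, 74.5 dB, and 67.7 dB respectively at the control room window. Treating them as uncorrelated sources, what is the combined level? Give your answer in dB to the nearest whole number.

Incoherent sources combine by intensity addition: L_total = 10·log₁₀(Σ 10^(L_i/10)).
Σ 10^(L/10) = 10^(84.0/10) + 10^(74.5/10) + 10^(67.7/10) = 2.853e+08.
L_total = 10·log₁₀(2.853e+08) = 84.55 dB.

85 dB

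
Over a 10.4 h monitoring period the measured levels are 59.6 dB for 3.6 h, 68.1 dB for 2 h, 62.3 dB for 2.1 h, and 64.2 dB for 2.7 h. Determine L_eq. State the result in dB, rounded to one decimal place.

64.1 dB

Weight each interval's intensity by its duration and average over T = 10.4 h:
Σ tᵢ·10^(Lᵢ/10) = 3.6·10^(59.6/10) + 2·10^(68.1/10) + 2.1·10^(62.3/10) + 2.7·10^(64.2/10) = 2.686e+07.
L_eq = 10·log₁₀(2.686e+07/10.4) = 64.12 dB.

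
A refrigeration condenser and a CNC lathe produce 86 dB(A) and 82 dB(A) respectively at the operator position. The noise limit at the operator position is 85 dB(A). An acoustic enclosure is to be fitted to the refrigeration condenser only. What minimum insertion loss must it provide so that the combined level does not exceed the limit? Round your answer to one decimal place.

4.0 dB

Fixed contribution from the other source: Σ 10^(L/10) = 10^(82/10) = 1.585e+08 (82.00 dB(A)).
To meet 85 dB(A) overall, the treated refrigeration condenser may contribute at most 10^(85/10) − 1.585e+08 = 1.577e+08, i.e. 81.98 dB(A).
Required insertion loss = 86 − 81.98 = 4.02 dB.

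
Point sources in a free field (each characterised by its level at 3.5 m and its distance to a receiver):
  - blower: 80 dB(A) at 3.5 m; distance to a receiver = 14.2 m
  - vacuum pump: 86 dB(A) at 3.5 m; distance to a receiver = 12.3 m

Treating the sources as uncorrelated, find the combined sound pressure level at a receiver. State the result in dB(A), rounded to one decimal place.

75.8 dB(A)

Propagate each source to the receiver with L = L_ref − 20·log₁₀(r/r_ref), then add intensities.
blower: 80 − 20·log₁₀(14.2/3.5) = 80 − 12.16 = 67.84 dB(A).
vacuum pump: 86 − 20·log₁₀(12.3/3.5) = 86 − 10.92 = 75.08 dB(A).
Σ 10^(L/10) = 3.831e+07 → L_total = 10·log₁₀(3.831e+07) = 75.83 dB(A).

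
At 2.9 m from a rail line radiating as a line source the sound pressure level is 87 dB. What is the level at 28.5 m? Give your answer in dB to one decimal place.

Cylindrical spreading from a line source gives a 10·log₁₀(r₂/r₁) drop.
L₂ = 87 − 10·log₁₀(28.5/2.9) = 87 − 9.924 = 77.08 dB.

77.1 dB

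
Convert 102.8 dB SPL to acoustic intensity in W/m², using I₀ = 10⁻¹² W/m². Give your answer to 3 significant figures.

I/I₀ = 10^(102.8/10) = 1.905e+10, so I = 1.905e+10 × 10⁻¹² W/m².

0.0191 W/m²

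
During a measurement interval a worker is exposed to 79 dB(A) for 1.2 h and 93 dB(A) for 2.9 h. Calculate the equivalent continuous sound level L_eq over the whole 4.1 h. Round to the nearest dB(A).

Weight each interval's intensity by its duration and average over T = 4.1 h:
Σ tᵢ·10^(Lᵢ/10) = 1.2·10^(79/10) + 2.9·10^(93/10) = 5.882e+09.
L_eq = 10·log₁₀(5.882e+09/4.1) = 91.57 dB(A).

92 dB(A)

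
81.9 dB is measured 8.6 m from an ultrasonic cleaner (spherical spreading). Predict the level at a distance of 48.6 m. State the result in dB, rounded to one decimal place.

For a point source, L₂ = L₁ − 20·log₁₀(r₂/r₁).
L₂ = 81.9 − 20·log₁₀(48.6/8.6) = 81.9 − 15.043 = 66.86 dB.

66.9 dB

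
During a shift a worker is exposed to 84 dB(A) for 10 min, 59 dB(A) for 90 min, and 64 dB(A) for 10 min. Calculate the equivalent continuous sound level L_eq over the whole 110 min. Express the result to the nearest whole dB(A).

L_eq = 10·log₁₀[(1/T)·Σ tᵢ·10^(Lᵢ/10)] with T = 110 min.
Σ tᵢ·10^(Lᵢ/10) = 10·10^(84/10) + 90·10^(59/10) + 10·10^(64/10) = 2.608e+09.
L_eq = 10·log₁₀(2.608e+09/110) = 73.75 dB(A).

74 dB(A)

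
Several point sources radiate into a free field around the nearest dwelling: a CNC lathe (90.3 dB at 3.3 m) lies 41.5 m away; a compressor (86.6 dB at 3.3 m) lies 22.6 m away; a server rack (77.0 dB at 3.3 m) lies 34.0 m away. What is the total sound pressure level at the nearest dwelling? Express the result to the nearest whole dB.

Apply inverse-square spreading to bring every level to the receiver, then sum 10^(L/10).
CNC lathe: 90.3 − 20·log₁₀(41.5/3.3) = 90.3 − 21.99 = 68.31 dB.
compressor: 86.6 − 20·log₁₀(22.6/3.3) = 86.6 − 16.71 = 69.89 dB.
server rack: 77.0 − 20·log₁₀(34.0/3.3) = 77.0 − 20.26 = 56.74 dB.
Σ 10^(L/10) = 1.699e+07 → L_total = 10·log₁₀(1.699e+07) = 72.30 dB.

72 dB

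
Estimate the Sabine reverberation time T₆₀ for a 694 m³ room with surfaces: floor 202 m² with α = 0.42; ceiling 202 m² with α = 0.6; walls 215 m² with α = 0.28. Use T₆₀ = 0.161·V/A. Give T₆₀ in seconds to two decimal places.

Total absorption A = 202·0.42 + 202·0.6 + 215·0.28 = 266.24 m² sabins.
T₆₀ = 0.161·V/A = 0.161·694/266.24 = 0.420 s.

0.42 s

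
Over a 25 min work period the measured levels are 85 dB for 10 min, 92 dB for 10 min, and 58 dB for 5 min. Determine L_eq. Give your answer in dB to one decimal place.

L_eq = 10·log₁₀[(1/T)·Σ tᵢ·10^(Lᵢ/10)] with T = 25 min.
Σ tᵢ·10^(Lᵢ/10) = 10·10^(85/10) + 10·10^(92/10) + 5·10^(58/10) = 1.901e+10.
L_eq = 10·log₁₀(1.901e+10/25) = 88.81 dB.

88.8 dB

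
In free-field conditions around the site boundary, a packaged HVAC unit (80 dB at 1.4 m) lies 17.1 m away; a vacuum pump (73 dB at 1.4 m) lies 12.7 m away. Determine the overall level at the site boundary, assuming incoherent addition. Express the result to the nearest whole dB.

60 dB

Propagate each source to the receiver with L = L_ref − 20·log₁₀(r/r_ref), then add intensities.
packaged HVAC unit: 80 − 20·log₁₀(17.1/1.4) = 80 − 21.74 = 58.26 dB.
vacuum pump: 73 − 20·log₁₀(12.7/1.4) = 73 − 19.15 = 53.85 dB.
Σ 10^(L/10) = 9.128e+05 → L_total = 10·log₁₀(9.128e+05) = 59.60 dB.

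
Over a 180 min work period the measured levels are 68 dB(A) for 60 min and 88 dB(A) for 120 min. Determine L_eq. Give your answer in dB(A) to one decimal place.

86.3 dB(A)

L_eq = 10·log₁₀[(1/T)·Σ tᵢ·10^(Lᵢ/10)] with T = 180 min.
Σ tᵢ·10^(Lᵢ/10) = 60·10^(68/10) + 120·10^(88/10) = 7.609e+10.
L_eq = 10·log₁₀(7.609e+10/180) = 86.26 dB(A).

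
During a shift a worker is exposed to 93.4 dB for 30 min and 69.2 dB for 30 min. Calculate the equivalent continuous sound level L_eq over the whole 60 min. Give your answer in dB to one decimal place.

90.4 dB

L_eq = 10·log₁₀[(1/T)·Σ tᵢ·10^(Lᵢ/10)] with T = 60 min.
Σ tᵢ·10^(Lᵢ/10) = 30·10^(93.4/10) + 30·10^(69.2/10) = 6.588e+10.
L_eq = 10·log₁₀(6.588e+10/60) = 90.41 dB.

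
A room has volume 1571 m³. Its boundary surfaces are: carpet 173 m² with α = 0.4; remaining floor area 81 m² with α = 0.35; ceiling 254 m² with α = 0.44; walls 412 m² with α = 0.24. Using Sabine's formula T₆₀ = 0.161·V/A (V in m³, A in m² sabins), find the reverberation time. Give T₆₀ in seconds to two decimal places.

0.82 s

A = Σ Sᵢαᵢ = 173·0.4 + 81·0.35 + 254·0.44 + 412·0.24 = 308.19 m².
T₆₀ = 0.161·V/A = 0.161·1571/308.19 = 0.821 s.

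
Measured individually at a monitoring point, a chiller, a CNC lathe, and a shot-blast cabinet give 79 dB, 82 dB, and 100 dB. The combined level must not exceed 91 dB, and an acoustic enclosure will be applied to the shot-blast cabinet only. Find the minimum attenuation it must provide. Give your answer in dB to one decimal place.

Fixed contribution from the other sources: Σ 10^(L/10) = 10^(79/10) + 10^(82/10) = 2.379e+08 (83.76 dB).
To meet 91 dB overall, the treated shot-blast cabinet may contribute at most 10^(91/10) − 2.379e+08 = 1.021e+09, i.e. 90.09 dB.
Required insertion loss = 100 − 90.09 = 9.91 dB.

9.9 dB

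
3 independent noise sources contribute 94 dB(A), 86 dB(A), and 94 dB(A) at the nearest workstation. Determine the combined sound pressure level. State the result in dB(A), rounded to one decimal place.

For uncorrelated sources the intensities add, so convert each level to linear form, sum, and take 10·log₁₀ of the total.
Σ 10^(L/10) = 10^(94/10) + 10^(86/10) + 10^(94/10) = 5.422e+09.
L_total = 10·log₁₀(5.422e+09) = 97.34 dB(A).

97.3 dB(A)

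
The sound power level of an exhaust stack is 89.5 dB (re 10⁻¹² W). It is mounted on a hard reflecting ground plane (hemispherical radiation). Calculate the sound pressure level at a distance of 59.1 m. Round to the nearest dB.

46 dB

Free-field hemispherical radiation: L_p = L_w − 10·log₁₀(2π·r²), r = 59.1 m.
2π·r² = 2.195e+04 m², 10·log₁₀ of that is 43.414 dB.
L_p = 89.5 − 43.414 = 46.09 dB.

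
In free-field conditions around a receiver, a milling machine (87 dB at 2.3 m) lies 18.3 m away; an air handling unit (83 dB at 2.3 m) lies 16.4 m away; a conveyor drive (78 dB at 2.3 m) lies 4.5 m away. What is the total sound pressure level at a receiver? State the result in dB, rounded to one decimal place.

First find each source's level at the receiver (point-source: −20·log₁₀(r/r_ref)), then combine on an intensity basis.
milling machine: 87 − 20·log₁₀(18.3/2.3) = 87 − 18.01 = 68.99 dB.
air handling unit: 83 − 20·log₁₀(16.4/2.3) = 83 − 17.06 = 65.94 dB.
conveyor drive: 78 − 20·log₁₀(4.5/2.3) = 78 − 5.83 = 72.17 dB.
Σ 10^(L/10) = 2.832e+07 → L_total = 10·log₁₀(2.832e+07) = 74.52 dB.

74.5 dB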